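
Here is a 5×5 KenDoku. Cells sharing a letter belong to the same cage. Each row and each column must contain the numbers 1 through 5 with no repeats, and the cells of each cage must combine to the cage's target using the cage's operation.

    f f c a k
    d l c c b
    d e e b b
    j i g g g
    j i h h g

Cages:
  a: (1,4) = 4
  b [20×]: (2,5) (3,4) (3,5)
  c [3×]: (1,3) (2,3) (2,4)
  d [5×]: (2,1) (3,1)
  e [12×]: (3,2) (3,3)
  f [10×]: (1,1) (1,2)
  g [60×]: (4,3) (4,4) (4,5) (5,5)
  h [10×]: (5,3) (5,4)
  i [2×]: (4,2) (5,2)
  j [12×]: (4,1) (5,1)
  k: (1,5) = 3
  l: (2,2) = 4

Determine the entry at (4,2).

2

Cage c needs product 3, which forces (1,3) = 1.
Cage a is given; hence (1,4) = 4.
Cage k is a single given cell, leaving (1,5) = 3.
L is a freebie; hence (2,2) = 4.
Cage c has product 3, leaving (2,3) = 3.
Cage c has product 3, so (2,4) = 1.
4 is placed in column 2, so (3,2) = 3.
3 is placed in column 3, leaving (3,3) = 4.
Row 2 already has 1; hence (2,1) = 5.
The 3 cells of cage b must have product 20, so (2,5) = 2.
Cage d needs two cells with product 5, leaving (3,1) = 1.
The 3 cells of cage b must have product 20, so (3,4) = 2.
The 3 cells of cage b must have product 20, so (3,5) = 5.
Cage g has product 60, so (4,4) = 3.
Column 4 now contains 2; hence (5,4) = 5.
Column 1 already has 5, so (1,1) = 2.
Cage f needs two cells with product 10, leaving (1,2) = 5.
Row 4 already has 3, which forces (4,1) = 4.
Cage g has product 60, so (4,3) = 5.
Row 4 already has 4, leaving (4,5) = 1.
Cage j's pair has product 12; hence (5,1) = 3.
5 is placed in row 5; hence (5,3) = 2.
1 is placed in column 5; hence (5,5) = 4.
Row 4 now contains 1, leaving (4,2) = 2.
Row 5 already has 2, so (5,2) = 1.
The full grid is 2 5 1 4 3 / 5 4 3 1 2 / 1 3 4 2 5 / 4 2 5 3 1 / 3 1 2 5 4.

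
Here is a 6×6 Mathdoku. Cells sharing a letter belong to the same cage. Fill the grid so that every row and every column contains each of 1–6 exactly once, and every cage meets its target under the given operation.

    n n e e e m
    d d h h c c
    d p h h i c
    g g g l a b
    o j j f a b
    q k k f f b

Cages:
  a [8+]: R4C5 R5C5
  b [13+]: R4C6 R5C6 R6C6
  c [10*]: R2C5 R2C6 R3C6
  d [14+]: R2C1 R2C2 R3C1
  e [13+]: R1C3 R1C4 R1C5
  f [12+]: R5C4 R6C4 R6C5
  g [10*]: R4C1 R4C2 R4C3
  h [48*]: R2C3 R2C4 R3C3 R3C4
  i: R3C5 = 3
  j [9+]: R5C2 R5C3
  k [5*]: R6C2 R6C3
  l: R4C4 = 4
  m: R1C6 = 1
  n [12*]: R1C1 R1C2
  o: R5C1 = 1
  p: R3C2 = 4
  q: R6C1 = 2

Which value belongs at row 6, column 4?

Cage m is given, which forces R1C6 = 1.
Cage p is a single given cell, so R3C2 = 4.
Cage i is given, leaving R3C5 = 3.
Cage l is given, leaving R4C4 = 4.
O is a freebie, which forces R5C1 = 1.
Q is a freebie, leaving R6C1 = 2.
The 4 cells of cage h must have product 48; hence R2C3 = 4.
Cage c needs product 10; hence R2C5 = 1.
2 is placed in column 1, leaving R4C1 = 5.
Cage d needs sum 14, which forces R2C1 = 3.
The 3 cells of cage d must have sum 14, leaving R2C2 = 5.
Row 2 now contains 5, leaving R2C6 = 2.
Column 1 now contains 5, so R3C1 = 6.
Column 6 now contains 2, so R3C6 = 5.
5 is placed in column 2; hence R6C2 = 1.
Row 6 already has 1, leaving R6C3 = 5.
Column 1 already has 6, leaving R1C1 = 4.
Cage n needs two cells with product 12, so R1C2 = 3.
Row 2 already has 2; hence R2C4 = 6.
Column 2 already has 1; hence R4C2 = 2.
The 3 cells of cage g must have product 10; hence R4C3 = 1.
2 is placed in row 4, leaving R4C5 = 6.
Row 4 now contains 6, so R4C6 = 3.
3 is placed in column 2, so R5C2 = 6.
Row 5 already has 6, so R5C3 = 3.
Column 5 now contains 6, leaving R5C5 = 2.
Row 5 already has 6, so R5C6 = 4.
6 is placed in column 4, which forces R6C4 = 3.
Cage f needs sum 12, leaving R6C5 = 4.
4 is placed in column 6, which forces R6C6 = 6.
Cage e needs sum 13, leaving R1C3 = 6.
The 3 cells of cage e must have sum 13, leaving R1C4 = 2.
2 is placed in column 5, so R1C5 = 5.
Column 3 already has 1, which forces R3C3 = 2.
The 4 cells of cage h must have product 48; hence R3C4 = 1.
Row 5 already has 2, leaving R5C4 = 5.
Filled in: 4 3 6 2 5 1 / 3 5 4 6 1 2 / 6 4 2 1 3 5 / 5 2 1 4 6 3 / 1 6 3 5 2 4 / 2 1 5 3 4 6.

3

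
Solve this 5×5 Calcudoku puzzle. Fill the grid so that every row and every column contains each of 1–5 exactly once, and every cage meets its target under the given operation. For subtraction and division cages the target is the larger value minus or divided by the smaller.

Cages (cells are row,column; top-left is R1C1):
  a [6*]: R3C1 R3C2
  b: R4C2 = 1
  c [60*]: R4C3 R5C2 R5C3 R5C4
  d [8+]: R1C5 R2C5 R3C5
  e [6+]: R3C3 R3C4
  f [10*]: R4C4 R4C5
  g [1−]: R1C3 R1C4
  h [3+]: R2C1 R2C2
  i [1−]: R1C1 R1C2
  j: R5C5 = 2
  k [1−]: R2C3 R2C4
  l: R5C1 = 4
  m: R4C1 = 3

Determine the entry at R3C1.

Cage m is a single given cell, which forces R4C1 = 3.
Cage b is given; hence R4C2 = 1.
L is a freebie, which forces R5C1 = 4.
Cage j is given, which forces R5C5 = 2.
Cage h needs two cells with sum 3, so R2C1 = 1.
Column 2 already has 1; hence R2C2 = 2.
3 is placed in column 1, leaving R3C1 = 2.
Cage a's pair has product 6, which forces R3C2 = 3.
The 4 cells of cage c must have product 60, so R4C3 = 4.
Cage f's pair has product 10; hence R4C4 = 2.
Column 5 now contains 2, so R4C5 = 5.
Column 2 already has 3, which forces R5C2 = 5.
Column 1 now contains 2, so R1C1 = 5.
Column 2 already has 3, which forces R1C2 = 4.
The two cells of cage k must have difference 1, leaving R2C4 = 4.
4 is placed in row 2, so R2C5 = 3.
Cage g's pair has difference 1; hence R1C3 = 2.
3 is placed in column 5, so R1C5 = 1.
Row 2 now contains 3; hence R2C3 = 5.
Column 3 now contains 5, which forces R3C3 = 1.
Row 3 already has 1, leaving R3C4 = 5.
Cage d needs sum 8, which forces R3C5 = 4.
Column 3 already has 1, which forces R5C3 = 3.
Row 5 now contains 3, which forces R5C4 = 1.
Row 1 now contains 1; hence R1C4 = 3.
Filled in: 5 4 2 3 1 / 1 2 5 4 3 / 2 3 1 5 4 / 3 1 4 2 5 / 4 5 3 1 2.

2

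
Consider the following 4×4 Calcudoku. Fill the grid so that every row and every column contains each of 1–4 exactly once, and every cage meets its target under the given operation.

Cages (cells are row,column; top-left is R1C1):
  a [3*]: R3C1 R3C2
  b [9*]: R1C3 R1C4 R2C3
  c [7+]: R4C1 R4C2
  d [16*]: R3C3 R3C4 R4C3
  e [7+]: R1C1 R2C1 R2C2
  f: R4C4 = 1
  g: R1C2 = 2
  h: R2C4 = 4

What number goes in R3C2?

G is a freebie, leaving R1C2 = 2.
Cage b needs product 9, which forces R1C3 = 1.
Cage b has product 9, so R1C4 = 3.
Cage b needs product 9, leaving R2C3 = 3.
Cage h is given, which forces R2C4 = 4.
1 is placed in column 3, so R3C3 = 4.
Column 4 now contains 4, which forces R3C4 = 2.
Column 3 now contains 4, leaving R4C3 = 2.
F is a freebie, leaving R4C4 = 1.
Row 1 now contains 3; hence R1C1 = 4.
Cage e has sum 7; hence R2C1 = 2.
Row 2 already has 4, so R2C2 = 1.
Column 2 already has 1, leaving R3C2 = 3.
Column 1 already has 4; hence R4C1 = 3.
Column 2 now contains 3, so R4C2 = 4.
Row 3 already has 3; hence R3C1 = 1.
Completed grid: 4 2 1 3 / 2 1 3 4 / 1 3 4 2 / 3 4 2 1.

3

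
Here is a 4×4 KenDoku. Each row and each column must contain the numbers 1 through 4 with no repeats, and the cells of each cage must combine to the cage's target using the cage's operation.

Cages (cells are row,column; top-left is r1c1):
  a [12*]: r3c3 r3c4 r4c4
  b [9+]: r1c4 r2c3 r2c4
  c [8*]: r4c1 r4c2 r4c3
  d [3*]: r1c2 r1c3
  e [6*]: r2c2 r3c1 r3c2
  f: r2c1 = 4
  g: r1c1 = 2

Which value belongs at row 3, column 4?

Cage g is given, so r1c1 = 2.
F is a freebie, leaving r2c1 = 4.
Column 1 now contains 4, so r4c1 = 1.
The 3 cells of cage b must have sum 9, leaving r1c4 = 4.
1 is placed in column 1, which forces r3c1 = 3.
Row 3 now contains 3, which forces r3c4 = 1.
Cage e needs product 6, so r2c2 = 1.
1 is placed in row 3, so r3c2 = 2.
The 3 cells of cage a must have product 12; hence r3c3 = 4.
Column 2 already has 2, so r4c2 = 4.
Column 3 now contains 4; hence r4c3 = 2.
The 3 cells of cage a must have product 12, which forces r4c4 = 3.
Column 2 already has 1, which forces r1c2 = 3.
The two cells of cage d must have product 3, which forces r1c3 = 1.
Column 3 now contains 2, which forces r2c3 = 3.
Column 4 now contains 3; hence r2c4 = 2.
The full grid is 2 3 1 4 / 4 1 3 2 / 3 2 4 1 / 1 4 2 3.

1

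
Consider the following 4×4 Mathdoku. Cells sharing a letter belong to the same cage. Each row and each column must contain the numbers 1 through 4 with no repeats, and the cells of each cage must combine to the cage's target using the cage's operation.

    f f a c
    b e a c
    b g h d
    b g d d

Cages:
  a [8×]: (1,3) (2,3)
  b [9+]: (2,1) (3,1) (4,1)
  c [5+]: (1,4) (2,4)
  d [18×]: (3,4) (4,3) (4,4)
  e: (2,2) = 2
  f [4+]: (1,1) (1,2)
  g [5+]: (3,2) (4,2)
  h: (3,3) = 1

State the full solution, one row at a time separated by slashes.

E is a freebie; hence (2,2) = 2.
Row 2 already has 2, leaving (2,3) = 4.
H is a freebie, which forces (3,3) = 1.
Cage d needs product 18, leaving (3,4) = 3.
Cage d has product 18, so (4,3) = 3.
Cage d needs product 18; hence (4,4) = 2.
4 is placed in column 3; hence (1,3) = 2.
The two cells of cage c must have sum 5, so (1,4) = 4.
Row 2 already has 4, leaving (2,1) = 3.
Column 4 already has 3, so (2,4) = 1.
The 3 cells of cage b must have sum 9, so (3,1) = 2.
Row 3 already has 3, which forces (3,2) = 4.
Row 4 already has 2, leaving (4,1) = 4.
The two cells of cage g must have sum 5, leaving (4,2) = 1.
Column 1 already has 3, which forces (1,1) = 1.
1 is placed in column 2, so (1,2) = 3.

1 3 2 4 / 3 2 4 1 / 2 4 1 3 / 4 1 3 2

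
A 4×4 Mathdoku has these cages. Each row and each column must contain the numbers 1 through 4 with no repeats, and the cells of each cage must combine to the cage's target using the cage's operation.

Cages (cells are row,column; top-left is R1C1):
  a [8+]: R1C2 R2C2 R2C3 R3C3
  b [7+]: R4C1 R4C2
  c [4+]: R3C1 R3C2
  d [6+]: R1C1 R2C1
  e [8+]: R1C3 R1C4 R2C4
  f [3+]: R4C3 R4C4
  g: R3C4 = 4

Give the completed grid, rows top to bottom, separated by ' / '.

2 1 4 3 / 4 2 3 1 / 1 3 2 4 / 3 4 1 2

G is a freebie, leaving R3C4 = 4.
In row 3, 2 can only go at R3C3, so R3C3 = 2.
Column 3 already has 2, which forces R4C3 = 1.
Cage f needs two cells with sum 3, so R4C4 = 2.
Cage e needs sum 8; hence R1C3 = 4.
Column 3 now contains 1, leaving R2C3 = 3.
Row 2 already has 3; hence R2C4 = 1.
Row 1 now contains 4, leaving R1C1 = 2.
Cage a has sum 8, leaving R1C2 = 1.
1 is placed in column 4, so R1C4 = 3.
Cage d's pair has sum 6, which forces R2C1 = 4.
1 is placed in row 2, leaving R2C2 = 2.
Column 2 already has 1, leaving R3C2 = 3.
4 is placed in column 1, which forces R4C1 = 3.
Column 2 already has 3, which forces R4C2 = 4.
Row 3 already has 3, so R3C1 = 1.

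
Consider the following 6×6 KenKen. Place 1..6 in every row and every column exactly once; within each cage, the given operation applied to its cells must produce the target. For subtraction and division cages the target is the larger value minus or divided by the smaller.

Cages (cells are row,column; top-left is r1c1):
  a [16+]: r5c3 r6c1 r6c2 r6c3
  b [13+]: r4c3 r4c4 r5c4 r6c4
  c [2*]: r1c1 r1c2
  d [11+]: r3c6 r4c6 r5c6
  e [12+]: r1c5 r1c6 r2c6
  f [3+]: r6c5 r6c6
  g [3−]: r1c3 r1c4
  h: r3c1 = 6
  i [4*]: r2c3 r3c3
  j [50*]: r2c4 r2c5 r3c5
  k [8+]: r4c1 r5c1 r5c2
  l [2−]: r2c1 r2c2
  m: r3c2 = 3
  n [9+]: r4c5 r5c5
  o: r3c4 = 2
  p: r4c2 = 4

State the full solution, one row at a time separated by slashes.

Cage j needs product 50, so r2c4 = 5.
Cage j has product 50, which forces r2c5 = 2.
Cage h is a single given cell, leaving r3c1 = 6.
Cage m is given, so r3c2 = 3.
Cage o is a single given cell, so r3c4 = 2.
The 3 cells of cage j must have product 50; hence r3c5 = 5.
Cage p is given, which forces r4c2 = 4.
2 is placed in column 5, so r6c5 = 1.
Row 6 already has 1, leaving r6c6 = 2.
In row 1, 5 can only go at r1c6, so r1c6 = 5.
In row 2, 6 can only go at r2c2, so r2c2 = 6.
Cage l's pair has difference 2, so r2c1 = 4.
Row 2 already has 4, which forces r2c3 = 1.
Row 2 now contains 1, which forces r2c6 = 3.
1 is placed in column 3, so r3c3 = 4.
Row 3 now contains 4, so r3c6 = 1.
1 is placed in column 6, so r4c6 = 6.
4 is placed in column 3, leaving r5c3 = 2.
Column 6 now contains 6, so r5c6 = 4.
Column 1 now contains 4, so r6c1 = 3.
6 is placed in column 2; hence r6c2 = 5.
3 is placed in row 6; hence r6c3 = 6.
Row 6 now contains 6, so r6c4 = 4.
Column 3 now contains 6, which forces r1c3 = 3.
Cage g needs two cells with difference 3, leaving r1c4 = 6.
Cage e has sum 12, so r1c5 = 4.
The 3 cells of cage k must have sum 8; hence r4c1 = 2.
The 4 cells of cage b must have sum 13, so r4c3 = 5.
Row 4 now contains 6, so r4c5 = 3.
Cage k needs sum 8, leaving r5c1 = 5.
5 is placed in column 2; hence r5c2 = 1.
1 is placed in row 5, leaving r5c4 = 3.
Cage n needs two cells with sum 9; hence r5c5 = 6.
Column 1 now contains 2, so r1c1 = 1.
1 is placed in column 2, leaving r1c2 = 2.
Row 4 now contains 3, which forces r4c4 = 1.

1 2 3 6 4 5 / 4 6 1 5 2 3 / 6 3 4 2 5 1 / 2 4 5 1 3 6 / 5 1 2 3 6 4 / 3 5 6 4 1 2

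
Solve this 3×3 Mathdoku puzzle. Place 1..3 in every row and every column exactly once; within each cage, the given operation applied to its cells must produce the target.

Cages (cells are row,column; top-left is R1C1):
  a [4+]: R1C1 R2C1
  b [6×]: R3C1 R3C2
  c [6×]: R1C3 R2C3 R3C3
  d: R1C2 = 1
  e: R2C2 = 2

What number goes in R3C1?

2

D is a freebie, leaving R1C2 = 1.
Cage e is given; hence R2C2 = 2.
Column 2 now contains 2, so R3C2 = 3.
Row 1 now contains 1, leaving R1C1 = 3.
Row 1 now contains 3, which forces R1C3 = 2.
Cage a's pair has sum 4; hence R2C1 = 1.
Row 2 already has 1, which forces R2C3 = 3.
3 is placed in row 3, so R3C1 = 2.
Column 3 already has 2, leaving R3C3 = 1.
The full grid is 3 1 2 / 1 2 3 / 2 3 1.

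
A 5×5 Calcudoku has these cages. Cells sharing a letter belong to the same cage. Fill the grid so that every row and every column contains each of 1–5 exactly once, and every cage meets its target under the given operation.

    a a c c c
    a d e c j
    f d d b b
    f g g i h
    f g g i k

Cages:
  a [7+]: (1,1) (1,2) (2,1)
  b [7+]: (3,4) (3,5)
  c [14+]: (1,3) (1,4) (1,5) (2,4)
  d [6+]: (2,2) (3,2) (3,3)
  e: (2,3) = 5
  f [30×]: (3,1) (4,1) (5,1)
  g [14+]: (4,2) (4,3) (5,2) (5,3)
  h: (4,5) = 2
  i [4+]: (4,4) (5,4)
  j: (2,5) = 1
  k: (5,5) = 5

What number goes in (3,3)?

Cage e is given, which forces (2,3) = 5.
Cage j is a single given cell; hence (2,5) = 1.
Cage h is given, leaving (4,5) = 2.
Cage k is given; hence (5,5) = 5.
Cage c has sum 14, which forces (1,4) = 5.
The only place for 5 in row 3 is (3,1).
Column 1 now contains 5, which forces (4,1) = 3.
3 is placed in row 4; hence (4,3) = 4.
3 is placed in row 4, which forces (4,4) = 1.
Cage f has product 30; hence (5,1) = 2.
1 is placed in column 4, leaving (5,4) = 3.
Cage a needs sum 7; hence (1,1) = 1.
The 3 cells of cage a must have sum 7, leaving (1,2) = 2.
2 is placed in row 1, which forces (1,3) = 3.
Row 1 now contains 3, leaving (1,5) = 4.
Column 1 already has 2, so (2,1) = 4.
2 is placed in column 2; hence (2,2) = 3.
Row 2 now contains 4, which forces (2,4) = 2.
Column 2 already has 3, so (3,2) = 1.
1 is placed in row 3, leaving (3,3) = 2.
Column 4 already has 3, so (3,4) = 4.
The two cells of cage b must have sum 7; hence (3,5) = 3.
Row 4 now contains 4, leaving (4,2) = 5.
3 is placed in row 5, so (5,2) = 4.
3 is placed in row 5, leaving (5,3) = 1.
Filled in: 1 2 3 5 4 / 4 3 5 2 1 / 5 1 2 4 3 / 3 5 4 1 2 / 2 4 1 3 5.

2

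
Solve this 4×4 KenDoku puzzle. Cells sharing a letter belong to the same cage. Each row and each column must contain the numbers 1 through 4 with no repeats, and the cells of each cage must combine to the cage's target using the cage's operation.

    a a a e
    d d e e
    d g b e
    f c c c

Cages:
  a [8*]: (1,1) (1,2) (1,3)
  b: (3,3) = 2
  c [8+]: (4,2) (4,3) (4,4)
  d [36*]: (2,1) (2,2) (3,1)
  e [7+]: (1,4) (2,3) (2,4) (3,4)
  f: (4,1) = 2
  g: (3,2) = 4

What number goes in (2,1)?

The 3 cells of cage d must have product 36, so (2,1) = 4.
The 3 cells of cage d must have product 36, which forces (2,2) = 3.
Cage e has sum 7, which forces (2,3) = 1.
Row 2 already has 3, leaving (2,4) = 2.
The 3 cells of cage d must have product 36, leaving (3,1) = 3.
G is a freebie, leaving (3,2) = 4.
Cage b is given; hence (3,3) = 2.
3 is placed in row 3; hence (3,4) = 1.
F is a freebie, leaving (4,1) = 2.
Column 2 now contains 4, leaving (4,2) = 1.
2 is placed in column 1, leaving (1,1) = 1.
Column 2 now contains 1; hence (1,2) = 2.
Column 3 already has 2; hence (1,3) = 4.
1 is placed in column 4; hence (1,4) = 3.
Column 3 already has 4, leaving (4,3) = 3.
Column 4 already has 3, which forces (4,4) = 4.
The full grid is 1 2 4 3 / 4 3 1 2 / 3 4 2 1 / 2 1 3 4.

4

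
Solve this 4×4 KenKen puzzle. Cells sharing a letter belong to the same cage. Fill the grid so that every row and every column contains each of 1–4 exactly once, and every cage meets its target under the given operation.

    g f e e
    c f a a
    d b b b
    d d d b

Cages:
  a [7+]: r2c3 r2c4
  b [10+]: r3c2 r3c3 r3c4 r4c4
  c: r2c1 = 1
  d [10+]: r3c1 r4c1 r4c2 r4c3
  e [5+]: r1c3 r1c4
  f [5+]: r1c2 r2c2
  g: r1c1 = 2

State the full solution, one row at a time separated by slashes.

Cage g is given, leaving r1c1 = 2.
Cage c is given, which forces r2c1 = 1.
Row 1 needs a 3, and only r1c2 is open for it.
The two cells of cage f must have sum 5, leaving r2c2 = 2.
2 is placed in column 2, so r4c2 = 1.
1 is placed in row 4, so r4c3 = 2.
Column 2 now contains 1, leaving r3c2 = 4.
The 4 cells of cage b must have sum 10, leaving r3c3 = 1.
Cage b needs sum 10; hence r3c4 = 2.
Cage b needs sum 10, leaving r4c4 = 3.
Column 3 now contains 1, so r1c3 = 4.
The two cells of cage e must have sum 5, leaving r1c4 = 1.
Cage a needs two cells with sum 7; hence r2c3 = 3.
Column 4 already has 3, leaving r2c4 = 4.
Row 3 now contains 4, leaving r3c1 = 3.
3 is placed in row 4, leaving r4c1 = 4.

2 3 4 1 / 1 2 3 4 / 3 4 1 2 / 4 1 2 3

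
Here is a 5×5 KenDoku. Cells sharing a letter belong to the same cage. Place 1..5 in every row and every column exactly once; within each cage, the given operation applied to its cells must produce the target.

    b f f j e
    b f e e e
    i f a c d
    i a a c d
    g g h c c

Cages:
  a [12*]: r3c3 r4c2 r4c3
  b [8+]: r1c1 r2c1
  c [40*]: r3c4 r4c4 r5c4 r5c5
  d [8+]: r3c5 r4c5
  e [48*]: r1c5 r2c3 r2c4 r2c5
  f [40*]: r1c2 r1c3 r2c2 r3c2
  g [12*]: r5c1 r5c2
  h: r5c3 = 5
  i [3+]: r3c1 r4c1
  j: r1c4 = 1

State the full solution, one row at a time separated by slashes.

J is a freebie, leaving r1c4 = 1.
H is a freebie, so r5c3 = 5.
The 4 cells of cage c must have product 40, which forces r5c5 = 1.
The only place for 3 in row 1 is r1c1.
Column 1 already has 3, which forces r2c1 = 5.
Column 1 already has 3, so r5c1 = 4.
Cage g needs two cells with product 12, so r5c2 = 3.
Row 5 already has 4, so r5c4 = 2.
In row 1, 5 can only go at r1c2, so r1c2 = 5.
In column 4, 3 can only go at r2c4, so r2c4 = 3.
Cage e has product 48, leaving r1c5 = 2.
The 4 cells of cage e must have product 48, which forces r2c3 = 2.
Row 2 already has 3; hence r2c5 = 4.
2 is placed in row 1, so r1c3 = 4.
Row 2 already has 4, leaving r2c2 = 1.
Cage f needs product 40; hence r3c2 = 2.
Column 2 already has 1, so r4c2 = 4.
4 is placed in row 4; hence r4c4 = 5.
5 is placed in row 4, leaving r4c5 = 3.
Row 3 now contains 2, which forces r3c1 = 1.
Cage a has product 12, so r3c3 = 3.
5 is placed in column 4, so r3c4 = 4.
Column 5 now contains 3, which forces r3c5 = 5.
Cage i needs two cells with sum 3, which forces r4c1 = 2.
3 is placed in row 4, leaving r4c3 = 1.

3 5 4 1 2 / 5 1 2 3 4 / 1 2 3 4 5 / 2 4 1 5 3 / 4 3 5 2 1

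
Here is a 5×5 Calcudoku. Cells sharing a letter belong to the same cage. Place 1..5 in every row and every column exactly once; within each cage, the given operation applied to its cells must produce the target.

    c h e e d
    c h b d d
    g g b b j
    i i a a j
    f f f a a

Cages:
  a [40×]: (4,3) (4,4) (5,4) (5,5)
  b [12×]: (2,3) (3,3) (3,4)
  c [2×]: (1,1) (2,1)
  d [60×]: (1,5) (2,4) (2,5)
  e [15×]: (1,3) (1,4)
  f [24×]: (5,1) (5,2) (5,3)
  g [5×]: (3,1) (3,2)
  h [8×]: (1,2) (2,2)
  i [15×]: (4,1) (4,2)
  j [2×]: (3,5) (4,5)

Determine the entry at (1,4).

3

The only place for 1 in row 1 is (1,1).
Column 1 already has 1; hence (2,1) = 2.
2 is placed in row 2, which forces (2,2) = 4.
Column 1 already has 1, which forces (3,1) = 5.
Cage g's pair has product 5, which forces (3,2) = 1.
1 is placed in row 3; hence (3,5) = 2.
Column 1 now contains 5, so (4,1) = 3.
Row 4 now contains 3, so (4,2) = 5.
Column 5 already has 2, so (4,5) = 1.
Column 1 now contains 3, so (5,1) = 4.
4 is placed in row 5, so (5,5) = 5.
Column 2 already has 4, leaving (1,2) = 2.
The 3 cells of cage d must have product 60, leaving (1,5) = 4.
Cage b needs product 12, so (2,3) = 1.
Cage d has product 60, so (2,4) = 5.
Column 5 now contains 5, which forces (2,5) = 3.
Column 2 now contains 2; hence (5,2) = 3.
Row 5 already has 3, leaving (5,3) = 2.
The 4 cells of cage a must have product 40, which forces (5,4) = 1.
Cage e's pair has product 15, which forces (1,3) = 5.
Column 4 already has 5, so (1,4) = 3.
Column 4 already has 3, which forces (3,4) = 4.
Column 3 already has 2; hence (4,3) = 4.
The 4 cells of cage a must have product 40, so (4,4) = 2.
Row 3 already has 4, leaving (3,3) = 3.
Filled in: 1 2 5 3 4 / 2 4 1 5 3 / 5 1 3 4 2 / 3 5 4 2 1 / 4 3 2 1 5.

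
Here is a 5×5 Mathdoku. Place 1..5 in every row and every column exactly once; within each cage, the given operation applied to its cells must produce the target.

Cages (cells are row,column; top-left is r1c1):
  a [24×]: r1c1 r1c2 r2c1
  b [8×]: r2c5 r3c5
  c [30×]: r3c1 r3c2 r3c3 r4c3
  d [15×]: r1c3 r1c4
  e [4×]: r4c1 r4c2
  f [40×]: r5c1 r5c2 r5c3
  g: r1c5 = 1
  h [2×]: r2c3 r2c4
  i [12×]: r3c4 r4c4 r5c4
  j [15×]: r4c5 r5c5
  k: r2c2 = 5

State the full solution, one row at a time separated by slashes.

2 4 3 5 1 / 3 5 1 2 4 / 1 3 5 4 2 / 4 1 2 3 5 / 5 2 4 1 3

Cage g is a single given cell; hence r1c5 = 1.
Cage k is a single given cell, leaving r2c2 = 5.
In row 2, 3 can only go at r2c1, so r2c1 = 3.
In row 2, 4 can only go at r2c5, so r2c5 = 4.
4 is placed in column 5, so r3c5 = 2.
Cage c needs product 30; hence r4c3 = 2.
Column 3 already has 2, leaving r2c3 = 1.
The two cells of cage h must have product 2; hence r2c4 = 2.
In row 3, 4 can only go at r3c4, so r3c4 = 4.
Row 4 needs a 5, and only r4c5 is open for it.
5 is placed in column 5, which forces r5c5 = 3.
Cage i needs product 12, so r4c4 = 3.
Row 5 already has 3, so r5c4 = 1.
Cage d's pair has product 15, leaving r1c3 = 3.
Column 4 now contains 3; hence r1c4 = 5.
Column 3 already has 3, which forces r3c3 = 5.
Column 3 now contains 5, which forces r5c3 = 4.
Row 3 already has 5, which forces r3c1 = 1.
Cage c needs product 30, so r3c2 = 3.
Column 1 already has 1, so r4c1 = 4.
4 is placed in row 4, so r4c2 = 1.
The 3 cells of cage f must have product 40, so r5c1 = 5.
Row 5 now contains 4, which forces r5c2 = 2.
4 is placed in column 1, leaving r1c1 = 2.
Column 2 now contains 2; hence r1c2 = 4.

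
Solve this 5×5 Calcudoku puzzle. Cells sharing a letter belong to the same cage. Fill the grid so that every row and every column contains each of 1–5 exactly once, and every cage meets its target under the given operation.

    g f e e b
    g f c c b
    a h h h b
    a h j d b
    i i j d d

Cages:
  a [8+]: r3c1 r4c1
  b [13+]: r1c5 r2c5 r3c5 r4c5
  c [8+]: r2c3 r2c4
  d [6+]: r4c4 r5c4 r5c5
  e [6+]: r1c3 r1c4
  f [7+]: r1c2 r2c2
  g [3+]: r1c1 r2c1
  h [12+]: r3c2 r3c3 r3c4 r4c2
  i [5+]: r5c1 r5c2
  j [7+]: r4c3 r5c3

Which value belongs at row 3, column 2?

2

The only place for 5 in row 5 is r5c3.
5 is placed in column 3, so r2c3 = 3.
The two cells of cage c must have sum 8, which forces r2c4 = 5.
The two cells of cage j must have sum 7, which forces r4c3 = 2.
Cage e's pair has sum 6; hence r1c3 = 4.
The two cells of cage e must have sum 6, which forces r1c4 = 2.
4 is placed in column 3, so r3c3 = 1.
Row 1 already has 2; hence r1c1 = 1.
Cage g's pair has sum 3, so r2c1 = 2.
2 is placed in row 2, so r2c2 = 4.
Row 2 now contains 4, so r2c5 = 1.
Column 5 now contains 1; hence r5c5 = 2.
Cage f needs two cells with sum 7, which forces r1c2 = 3.
3 is placed in row 1; hence r1c5 = 5.
Column 2 now contains 3, which forces r4c2 = 5.
Cage i needs two cells with sum 5, so r5c1 = 4.
Cage i needs two cells with sum 5, so r5c2 = 1.
Row 5 now contains 1, leaving r5c4 = 3.
Cage a's pair has sum 8, which forces r3c1 = 5.
Column 2 now contains 5; hence r3c2 = 2.
Column 4 now contains 3; hence r3c4 = 4.
4 is placed in row 3, which forces r3c5 = 3.
5 is placed in row 4, so r4c1 = 3.
Column 4 now contains 3; hence r4c4 = 1.
Column 5 now contains 3, which forces r4c5 = 4.
Filled in: 1 3 4 2 5 / 2 4 3 5 1 / 5 2 1 4 3 / 3 5 2 1 4 / 4 1 5 3 2.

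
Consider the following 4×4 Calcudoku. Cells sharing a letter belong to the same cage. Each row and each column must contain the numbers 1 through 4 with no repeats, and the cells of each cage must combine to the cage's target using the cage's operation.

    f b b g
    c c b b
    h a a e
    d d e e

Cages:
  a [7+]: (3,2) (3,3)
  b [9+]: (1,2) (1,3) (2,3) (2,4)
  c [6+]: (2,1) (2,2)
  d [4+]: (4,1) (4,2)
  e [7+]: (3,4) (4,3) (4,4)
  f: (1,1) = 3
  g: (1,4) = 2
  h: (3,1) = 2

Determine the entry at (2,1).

Cage f is a single given cell; hence (1,1) = 3.
Cage g is given, which forces (1,4) = 2.
H is a freebie; hence (3,1) = 2.
Column 1 already has 3, which forces (4,1) = 1.
Row 4 already has 1, so (4,2) = 3.
Row 4 already has 3, which forces (4,4) = 4.
Column 1 now contains 2, which forces (2,1) = 4.
Cage c needs two cells with sum 6, leaving (2,2) = 2.
Column 2 already has 3, so (3,2) = 4.
Cage a's pair has sum 7; hence (3,3) = 3.
The 3 cells of cage e must have sum 7, so (3,4) = 1.
4 is placed in row 4, so (4,3) = 2.
Column 2 now contains 4, which forces (1,2) = 1.
Cage b has sum 9, leaving (1,3) = 4.
Column 3 already has 3, which forces (2,3) = 1.
Column 4 already has 1, so (2,4) = 3.
Completed grid: 3 1 4 2 / 4 2 1 3 / 2 4 3 1 / 1 3 2 4.

4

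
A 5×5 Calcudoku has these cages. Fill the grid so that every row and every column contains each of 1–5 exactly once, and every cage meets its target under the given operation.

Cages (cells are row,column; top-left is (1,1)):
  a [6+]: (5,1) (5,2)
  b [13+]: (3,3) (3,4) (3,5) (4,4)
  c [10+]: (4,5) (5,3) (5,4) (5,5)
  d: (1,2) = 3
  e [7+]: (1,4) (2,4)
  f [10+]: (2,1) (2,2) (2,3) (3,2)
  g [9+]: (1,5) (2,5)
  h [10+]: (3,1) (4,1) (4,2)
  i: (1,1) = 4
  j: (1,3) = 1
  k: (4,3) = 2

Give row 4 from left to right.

I is a freebie; hence (1,1) = 4.
Cage d is a single given cell, which forces (1,2) = 3.
Cage j is given, leaving (1,3) = 1.
Row 1 now contains 4; hence (1,5) = 5.
Column 5 already has 5, so (2,5) = 4.
Cage k is a single given cell, leaving (4,3) = 2.
5 is placed in row 1, leaving (1,4) = 2.
Cage e's pair has sum 7, which forces (2,4) = 5.
Row 2 now contains 5, which forces (2,3) = 3.
The 4 cells of cage f must have sum 10; hence (3,2) = 4.
Row 3 already has 4, so (3,3) = 5.
Column 2 already has 4, leaving (4,2) = 5.
Column 2 now contains 5, which forces (5,2) = 1.
5 is placed in column 3, so (5,3) = 4.
4 is placed in row 5, leaving (5,4) = 3.
Row 5 already has 3, leaving (5,5) = 2.
Cage f needs sum 10, so (2,1) = 1.
1 is placed in column 2, which forces (2,2) = 2.
Cage h needs sum 10, which forces (3,1) = 2.
Column 4 now contains 3, so (3,4) = 1.
Cage b needs sum 13, leaving (3,5) = 3.
Cage h needs sum 10, so (4,1) = 3.
The 4 cells of cage b must have sum 13, leaving (4,4) = 4.
Cage c needs sum 10, leaving (4,5) = 1.
Row 5 already has 2, so (5,1) = 5.
Filled in: 4 3 1 2 5 / 1 2 3 5 4 / 2 4 5 1 3 / 3 5 2 4 1 / 5 1 4 3 2.

3 5 2 4 1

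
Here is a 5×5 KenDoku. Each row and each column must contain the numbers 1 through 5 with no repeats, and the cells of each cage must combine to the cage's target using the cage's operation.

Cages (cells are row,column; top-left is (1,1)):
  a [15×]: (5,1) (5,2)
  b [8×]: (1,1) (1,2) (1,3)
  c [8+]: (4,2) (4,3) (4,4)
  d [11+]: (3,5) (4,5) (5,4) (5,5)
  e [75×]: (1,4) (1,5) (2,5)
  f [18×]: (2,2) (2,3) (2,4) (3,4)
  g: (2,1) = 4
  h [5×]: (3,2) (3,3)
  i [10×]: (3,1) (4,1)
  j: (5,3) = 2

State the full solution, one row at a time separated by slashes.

1 2 4 5 3 / 4 3 1 2 5 / 2 1 5 3 4 / 5 4 3 1 2 / 3 5 2 4 1

The 3 cells of cage e must have product 75, which forces (1,4) = 5.
Cage e has product 75; hence (1,5) = 3.
G is a freebie, which forces (2,1) = 4.
Cage e needs product 75, which forces (2,5) = 5.
The 4 cells of cage f must have product 18, leaving (3,4) = 3.
Cage j is a single given cell, which forces (5,3) = 2.
Cage d needs sum 11, so (5,4) = 4.
The 4 cells of cage d must have sum 11, which forces (5,5) = 1.
The only place for 4 in row 3 is (3,5).
Column 5 now contains 4, leaving (4,5) = 2.
Cage i's pair has product 10; hence (3,1) = 2.
Row 4 now contains 2, so (4,1) = 5.
Row 4 now contains 2; hence (4,4) = 1.
5 is placed in column 1; hence (5,1) = 3.
3 is placed in row 5, so (5,2) = 5.
2 is placed in column 1, so (1,1) = 1.
The 3 cells of cage b must have product 8, leaving (1,2) = 2.
The 3 cells of cage b must have product 8; hence (1,3) = 4.
1 is placed in column 4, leaving (2,4) = 2.
Column 2 already has 5, so (3,2) = 1.
Cage h needs two cells with product 5, so (3,3) = 5.
Column 3 now contains 4; hence (4,3) = 3.
1 is placed in column 2, which forces (2,2) = 3.
3 is placed in column 3, leaving (2,3) = 1.
Row 4 now contains 3; hence (4,2) = 4.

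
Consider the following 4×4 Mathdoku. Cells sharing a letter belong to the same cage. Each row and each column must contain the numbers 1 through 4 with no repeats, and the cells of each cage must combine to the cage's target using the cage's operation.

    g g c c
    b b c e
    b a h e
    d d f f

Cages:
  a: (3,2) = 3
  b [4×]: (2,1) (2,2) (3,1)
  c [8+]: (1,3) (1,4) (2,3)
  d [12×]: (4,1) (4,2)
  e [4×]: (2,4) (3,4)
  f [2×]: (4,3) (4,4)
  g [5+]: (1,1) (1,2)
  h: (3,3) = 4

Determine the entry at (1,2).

A is a freebie; hence (3,2) = 3.
H is a freebie; hence (3,3) = 4.
Row 3 already has 4, leaving (3,4) = 1.
Column 2 now contains 3; hence (4,2) = 4.
1 is placed in column 4, leaving (4,4) = 2.
The 3 cells of cage b must have product 4, so (2,1) = 1.
Cage b needs product 4, so (2,2) = 2.
Row 2 already has 1, which forces (2,3) = 3.
1 is placed in column 4, which forces (2,4) = 4.
Row 3 now contains 1; hence (3,1) = 2.
Row 4 now contains 4, leaving (4,1) = 3.
2 is placed in row 4, so (4,3) = 1.
Column 1 already has 3, leaving (1,1) = 4.
Column 2 now contains 2, so (1,2) = 1.
Column 3 now contains 1; hence (1,3) = 2.
4 is placed in column 4, so (1,4) = 3.
Completed grid: 4 1 2 3 / 1 2 3 4 / 2 3 4 1 / 3 4 1 2.

1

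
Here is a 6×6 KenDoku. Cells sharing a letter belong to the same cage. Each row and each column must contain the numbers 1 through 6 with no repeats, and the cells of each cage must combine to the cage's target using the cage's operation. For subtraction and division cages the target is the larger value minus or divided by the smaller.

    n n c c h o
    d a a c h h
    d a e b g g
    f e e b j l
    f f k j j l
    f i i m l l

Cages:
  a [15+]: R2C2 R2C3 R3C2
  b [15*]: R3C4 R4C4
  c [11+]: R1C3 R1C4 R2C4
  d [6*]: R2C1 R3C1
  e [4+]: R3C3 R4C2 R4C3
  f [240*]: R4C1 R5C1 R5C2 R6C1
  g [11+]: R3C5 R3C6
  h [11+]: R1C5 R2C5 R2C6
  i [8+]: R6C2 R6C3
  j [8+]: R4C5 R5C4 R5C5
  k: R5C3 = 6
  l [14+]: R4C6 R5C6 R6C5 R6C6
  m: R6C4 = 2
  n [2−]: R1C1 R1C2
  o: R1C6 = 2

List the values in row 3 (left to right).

O is a freebie; hence R1C6 = 2.
Cage e needs sum 4, leaving R3C3 = 1.
Cage e has sum 4, so R4C2 = 1.
Cage e needs sum 4; hence R4C3 = 2.
Cage k is given, leaving R5C3 = 6.
M is a freebie, which forces R6C4 = 2.
Row 3 needs a 2, and only R3C1 is open for it.
Cage d needs two cells with product 6, so R2C1 = 3.
Cage f needs product 240, which forces R5C2 = 2.
Row 2 needs a 2, and only R2C5 is open for it.
In row 2, 1 can only go at R2C4, so R2C4 = 1.
Cage c has sum 11, so R1C3 = 4.
Cage c has sum 11, leaving R1C4 = 6.
Column 3 now contains 4, so R2C3 = 5.
The 3 cells of cage j must have sum 8, which forces R5C5 = 1.
5 is placed in column 3, leaving R6C3 = 3.
6 is placed in row 1; hence R1C2 = 3.
Row 1 already has 3, so R1C5 = 5.
Column 5 already has 5, which forces R3C5 = 6.
Row 3 already has 6, which forces R3C6 = 5.
Row 6 already has 3, which forces R6C2 = 5.
Column 5 already has 6, so R6C5 = 4.
Cage l has sum 14; hence R6C6 = 1.
Row 1 already has 5; hence R1C1 = 1.
The 3 cells of cage a must have sum 15, leaving R2C2 = 6.
Cage h needs sum 11; hence R2C6 = 4.
Row 3 already has 6, leaving R3C2 = 4.
Row 3 now contains 5, which forces R3C4 = 3.
The two cells of cage b must have product 15, so R4C4 = 5.
4 is placed in column 5; hence R4C5 = 3.
Cage l has sum 14, which forces R4C6 = 6.
The 3 cells of cage j must have sum 8, so R5C4 = 4.
Cage l needs sum 14, so R5C6 = 3.
4 is placed in row 6, leaving R6C1 = 6.
Row 4 already has 5, leaving R4C1 = 4.
4 is placed in row 5, leaving R5C1 = 5.
Completed grid: 1 3 4 6 5 2 / 3 6 5 1 2 4 / 2 4 1 3 6 5 / 4 1 2 5 3 6 / 5 2 6 4 1 3 / 6 5 3 2 4 1.

2 4 1 3 6 5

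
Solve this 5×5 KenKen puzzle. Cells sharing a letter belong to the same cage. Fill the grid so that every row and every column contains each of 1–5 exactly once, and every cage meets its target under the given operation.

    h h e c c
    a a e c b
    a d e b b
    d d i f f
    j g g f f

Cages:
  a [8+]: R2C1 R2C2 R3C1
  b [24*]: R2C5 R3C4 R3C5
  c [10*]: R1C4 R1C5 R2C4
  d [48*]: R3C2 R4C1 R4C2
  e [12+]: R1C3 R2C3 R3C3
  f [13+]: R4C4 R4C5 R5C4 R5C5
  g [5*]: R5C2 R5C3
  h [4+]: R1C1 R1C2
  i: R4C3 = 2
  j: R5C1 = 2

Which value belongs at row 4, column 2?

3

Cage d has product 48, so R3C2 = 4.
Cage d needs product 48; hence R4C1 = 4.
Cage d has product 48, which forces R4C2 = 3.
Cage i is given, so R4C3 = 2.
Cage j is given, leaving R5C1 = 2.
The two cells of cage h must have sum 4, which forces R1C1 = 3.
3 is placed in column 2, leaving R1C2 = 1.
Cage a needs sum 8, which forces R2C2 = 2.
Cage b needs product 24, so R2C5 = 4.
1 is placed in column 2; hence R5C2 = 5.
5 is placed in row 5, so R5C3 = 1.
4 is placed in column 5, which forces R5C5 = 3.
Cage e has sum 12, leaving R1C3 = 4.
The 3 cells of cage c must have product 10, so R2C4 = 1.
Cage b has product 24, so R3C4 = 3.
Column 5 now contains 3, which forces R3C5 = 2.
Column 4 now contains 1, which forces R4C4 = 5.
5 is placed in row 4, so R4C5 = 1.
3 is placed in row 5, so R5C4 = 4.
5 is placed in column 4; hence R1C4 = 2.
Column 5 now contains 2, so R1C5 = 5.
Row 2 already has 1, leaving R2C1 = 5.
Cage e has sum 12, so R2C3 = 3.
The 3 cells of cage a must have sum 8, which forces R3C1 = 1.
3 is placed in row 3, which forces R3C3 = 5.
Filled in: 3 1 4 2 5 / 5 2 3 1 4 / 1 4 5 3 2 / 4 3 2 5 1 / 2 5 1 4 3.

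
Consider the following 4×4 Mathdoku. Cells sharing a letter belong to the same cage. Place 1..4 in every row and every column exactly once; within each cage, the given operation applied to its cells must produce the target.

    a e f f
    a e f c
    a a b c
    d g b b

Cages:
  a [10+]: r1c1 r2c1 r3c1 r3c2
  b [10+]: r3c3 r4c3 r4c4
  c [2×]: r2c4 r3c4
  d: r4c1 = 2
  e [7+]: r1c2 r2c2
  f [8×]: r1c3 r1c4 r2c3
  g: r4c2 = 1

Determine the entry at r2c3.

Cage d is given, leaving r4c1 = 2.
Cage g is a single given cell, leaving r4c2 = 1.
Row 4 now contains 2, which forces r4c3 = 4.
4 is placed in row 4; hence r4c4 = 3.
Cage f needs product 8, which forces r1c4 = 4.
Cage a has sum 10, which forces r3c2 = 2.
4 is placed in column 3; hence r3c3 = 3.
2 is placed in row 3, leaving r3c4 = 1.
Row 1 already has 4, so r1c2 = 3.
The two cells of cage e must have sum 7; hence r2c2 = 4.
Column 4 already has 1, leaving r2c4 = 2.
Row 3 already has 1, which forces r3c1 = 4.
Row 1 now contains 3, which forces r1c1 = 1.
Cage f has product 8; hence r1c3 = 2.
The 4 cells of cage a must have sum 10, so r2c1 = 3.
2 is placed in row 2, so r2c3 = 1.
Filled in: 1 3 2 4 / 3 4 1 2 / 4 2 3 1 / 2 1 4 3.

1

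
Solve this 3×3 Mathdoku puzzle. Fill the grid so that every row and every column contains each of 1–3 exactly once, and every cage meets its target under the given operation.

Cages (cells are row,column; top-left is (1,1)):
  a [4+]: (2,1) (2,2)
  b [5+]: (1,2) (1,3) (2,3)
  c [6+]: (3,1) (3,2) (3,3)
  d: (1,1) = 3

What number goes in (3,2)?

1

D is a freebie, which forces (1,1) = 3.
Row 1 already has 3, leaving (1,3) = 1.
Column 1 already has 3, leaving (2,1) = 1.
1 is placed in row 2, leaving (2,2) = 3.
1 is placed in column 3, leaving (2,3) = 2.
1 is placed in column 1, leaving (3,1) = 2.
Row 3 now contains 2, so (3,2) = 1.
2 is placed in column 3, which forces (3,3) = 3.
Row 1 now contains 1, so (1,2) = 2.
The full grid is 3 2 1 / 1 3 2 / 2 1 3.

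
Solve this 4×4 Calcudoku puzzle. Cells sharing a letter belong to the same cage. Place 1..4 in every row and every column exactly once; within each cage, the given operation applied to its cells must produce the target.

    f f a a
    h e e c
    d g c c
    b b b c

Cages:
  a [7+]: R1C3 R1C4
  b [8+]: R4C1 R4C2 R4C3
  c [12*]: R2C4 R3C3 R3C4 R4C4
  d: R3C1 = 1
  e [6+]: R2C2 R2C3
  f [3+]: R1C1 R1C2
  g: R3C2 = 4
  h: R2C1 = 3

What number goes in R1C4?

H is a freebie, which forces R2C1 = 3.
D is a freebie, which forces R3C1 = 1.
Cage g is given, so R3C2 = 4.
Row 3 now contains 1, which forces R3C3 = 2.
4 is placed in row 3, which forces R3C4 = 3.
Column 1 now contains 1, leaving R4C1 = 4.
Column 1 now contains 1, leaving R1C1 = 2.
Cage f needs two cells with sum 3, which forces R1C2 = 1.
Cage a needs two cells with sum 7, leaving R1C3 = 3.
Column 4 already has 3, so R1C4 = 4.
Column 2 already has 4, which forces R2C2 = 2.
Column 3 already has 2, leaving R2C3 = 4.
2 is placed in row 2, which forces R2C4 = 1.
1 is placed in column 2, so R4C2 = 3.
3 is placed in column 3, so R4C3 = 1.
Column 4 now contains 1, leaving R4C4 = 2.
The full grid is 2 1 3 4 / 3 2 4 1 / 1 4 2 3 / 4 3 1 2.

4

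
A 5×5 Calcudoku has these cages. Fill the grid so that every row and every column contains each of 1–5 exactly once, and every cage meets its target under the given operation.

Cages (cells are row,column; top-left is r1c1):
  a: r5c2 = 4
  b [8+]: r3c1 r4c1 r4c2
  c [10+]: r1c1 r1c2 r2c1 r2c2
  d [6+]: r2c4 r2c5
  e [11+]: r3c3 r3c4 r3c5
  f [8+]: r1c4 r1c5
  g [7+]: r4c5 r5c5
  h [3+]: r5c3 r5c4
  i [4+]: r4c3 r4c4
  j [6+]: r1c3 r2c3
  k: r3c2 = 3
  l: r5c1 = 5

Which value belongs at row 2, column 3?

4

Cage k is a single given cell; hence r3c2 = 3.
Cage l is a single given cell; hence r5c1 = 5.
A is a freebie, which forces r5c2 = 4.
Row 2 needs a 3, and only r2c1 is open for it.
In row 3, 1 can only go at r3c1, so r3c1 = 1.
Column 1 already has 1; hence r1c1 = 4.
Cage b needs sum 8, so r4c1 = 2.
Cage b needs sum 8, leaving r4c2 = 5.
Row 4 already has 5; hence r4c5 = 4.
Cage g needs two cells with sum 7, which forces r5c5 = 3.
Cage f's pair has sum 8, so r1c4 = 3.
Column 5 now contains 3, which forces r1c5 = 5.
5 is placed in column 5, so r3c5 = 2.
3 is placed in column 4, so r4c4 = 1.
1 is placed in column 4; hence r5c4 = 2.
Cage d's pair has sum 6, leaving r2c4 = 5.
Column 5 already has 2; hence r2c5 = 1.
Column 4 already has 5, which forces r3c4 = 4.
1 is placed in row 4, which forces r4c3 = 3.
2 is placed in row 5; hence r5c3 = 1.
Cage c has sum 10, which forces r1c2 = 1.
Column 3 already has 1, leaving r1c3 = 2.
Row 2 already has 1, which forces r2c2 = 2.
Row 2 already has 5; hence r2c3 = 4.
Row 3 already has 4; hence r3c3 = 5.
Completed grid: 4 1 2 3 5 / 3 2 4 5 1 / 1 3 5 4 2 / 2 5 3 1 4 / 5 4 1 2 3.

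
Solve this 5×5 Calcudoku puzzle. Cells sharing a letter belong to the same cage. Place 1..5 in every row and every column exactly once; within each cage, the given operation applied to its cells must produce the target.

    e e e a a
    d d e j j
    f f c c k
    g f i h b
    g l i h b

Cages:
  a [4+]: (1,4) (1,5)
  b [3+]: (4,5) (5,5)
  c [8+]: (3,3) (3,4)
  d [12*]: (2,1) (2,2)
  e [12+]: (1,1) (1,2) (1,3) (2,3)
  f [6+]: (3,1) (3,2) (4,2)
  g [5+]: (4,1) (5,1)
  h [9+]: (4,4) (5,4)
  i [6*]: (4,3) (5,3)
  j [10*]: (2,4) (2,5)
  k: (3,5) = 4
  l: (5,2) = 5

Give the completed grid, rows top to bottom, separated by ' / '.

5 2 4 1 3 / 3 4 1 2 5 / 2 1 5 3 4 / 4 3 2 5 1 / 1 5 3 4 2

K is a freebie, so (3,5) = 4.
Cage l is a single given cell, leaving (5,2) = 5.
Row 5 already has 5, which forces (5,4) = 4.
Column 4 now contains 4; hence (4,4) = 5.
Column 4 already has 5, leaving (2,4) = 2.
Cage j needs two cells with product 10; hence (2,5) = 5.
The two cells of cage c must have sum 8, leaving (3,3) = 5.
Column 4 already has 5, so (3,4) = 3.
Column 4 now contains 3, which forces (1,4) = 1.
Cage a needs two cells with sum 4, leaving (1,5) = 3.
The 3 cells of cage f must have sum 6; hence (4,2) = 3.
3 is placed in row 4, leaving (4,3) = 2.
Row 4 already has 2; hence (4,5) = 1.
2 is placed in column 3, so (5,3) = 3.
Column 5 now contains 1, which forces (5,5) = 2.
The 4 cells of cage e must have sum 12, so (1,1) = 5.
The 4 cells of cage e must have sum 12, so (1,2) = 2.
2 is placed in column 3, so (1,3) = 4.
Cage d's pair has product 12, which forces (2,1) = 3.
3 is placed in column 2, which forces (2,2) = 4.
Cage e has sum 12; hence (2,3) = 1.
Column 2 now contains 2; hence (3,2) = 1.
Row 4 already has 2, which forces (4,1) = 4.
Row 5 already has 2; hence (5,1) = 1.
Row 3 already has 1, so (3,1) = 2.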